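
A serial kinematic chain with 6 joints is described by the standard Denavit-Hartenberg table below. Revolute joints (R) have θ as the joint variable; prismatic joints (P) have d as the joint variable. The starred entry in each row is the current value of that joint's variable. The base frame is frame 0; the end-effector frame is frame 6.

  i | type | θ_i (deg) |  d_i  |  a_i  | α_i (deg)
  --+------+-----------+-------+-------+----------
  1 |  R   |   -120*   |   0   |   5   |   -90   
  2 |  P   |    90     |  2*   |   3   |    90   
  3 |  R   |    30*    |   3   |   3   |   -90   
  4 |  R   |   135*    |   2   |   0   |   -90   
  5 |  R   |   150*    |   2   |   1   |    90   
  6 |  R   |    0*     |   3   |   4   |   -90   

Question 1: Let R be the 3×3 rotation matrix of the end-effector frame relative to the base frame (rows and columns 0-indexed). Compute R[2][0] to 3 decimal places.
-0.780

End-effector x-axis (col 0 of R) = (-0.4160,-0.4669,-0.7803)
R[2][0] = -0.7803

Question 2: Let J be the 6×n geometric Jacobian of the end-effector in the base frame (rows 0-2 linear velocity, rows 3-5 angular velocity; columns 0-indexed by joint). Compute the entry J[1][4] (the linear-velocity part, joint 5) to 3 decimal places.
axis z_4 = (-0.6597,-0.4356,0.6124); lever o_n−o_4 = (-5.2771,-0.8971,-3.0574)
cross product → J_v[:, 4] = (1.8811,-5.2486,-1.7069)
J_ω[:, 4] = z_4
entry J[1][4] = -5.2486

-5.249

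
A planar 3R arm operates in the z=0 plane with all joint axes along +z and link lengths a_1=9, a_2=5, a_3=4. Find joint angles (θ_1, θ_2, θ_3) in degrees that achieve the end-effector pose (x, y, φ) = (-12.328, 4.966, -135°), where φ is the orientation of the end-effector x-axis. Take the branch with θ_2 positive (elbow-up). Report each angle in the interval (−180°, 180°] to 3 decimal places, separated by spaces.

119.997 60.004 44.999

wrist centre = target − a_3·(cos φ, sin φ) = (-9.4996, 7.7944)
cos θ_2 = (150.9950−9²−5²)/(2·9·5) = 0.4999; θ_2 = 60.0037° (elbow-up)
β = atan2(7.7944,-9.4996) = 140.6310°; ψ = atan2(4.3303,11.4997) = 20.6342°
θ_1 = β − ψ = 119.9969°
θ_3 = φ − θ_1 − θ_2 = 44.9994° (wrapped to (-180°,180°])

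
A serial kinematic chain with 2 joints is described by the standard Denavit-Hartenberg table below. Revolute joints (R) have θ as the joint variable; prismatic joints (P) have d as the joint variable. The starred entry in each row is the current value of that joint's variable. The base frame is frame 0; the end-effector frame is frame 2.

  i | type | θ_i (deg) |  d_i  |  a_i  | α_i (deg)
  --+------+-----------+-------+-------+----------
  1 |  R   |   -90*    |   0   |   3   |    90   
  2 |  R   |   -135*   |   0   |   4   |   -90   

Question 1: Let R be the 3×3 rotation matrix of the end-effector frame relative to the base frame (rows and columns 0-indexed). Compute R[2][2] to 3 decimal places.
-0.707

End-effector z-axis (col 2 of R) = (-0.0000,-0.7071,-0.7071)
R[2][2] = -0.7071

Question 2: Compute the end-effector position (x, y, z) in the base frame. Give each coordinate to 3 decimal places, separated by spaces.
-0.000 -0.172 -2.828

after link 1: o_1 = (0.0000, -3.0000, 0.0000)
after link 2: o_2 = (-0.0000, -0.1716, -2.8284)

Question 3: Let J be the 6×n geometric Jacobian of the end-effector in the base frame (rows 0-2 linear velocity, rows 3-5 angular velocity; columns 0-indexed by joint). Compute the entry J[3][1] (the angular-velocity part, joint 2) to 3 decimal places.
-1.000

axis z_1 = (-1.0000,-0.0000,0.0000); lever o_n−o_1 = (-0.0000,2.8284,-2.8284)
cross product → J_v[:, 1] = (0.0000,-2.8284,-2.8284)
J_ω[:, 1] = z_1
entry J[3][1] = -1.0000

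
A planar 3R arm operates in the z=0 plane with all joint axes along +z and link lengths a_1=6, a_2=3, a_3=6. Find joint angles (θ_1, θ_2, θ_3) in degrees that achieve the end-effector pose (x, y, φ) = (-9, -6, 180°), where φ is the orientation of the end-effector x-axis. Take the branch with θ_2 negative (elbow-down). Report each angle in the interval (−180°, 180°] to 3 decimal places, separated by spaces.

-90.000 -90.000 0.000

wrist centre = target − a_3·(cos φ, sin φ) = (-3.0000, -6.0000)
cos θ_2 = (45.0000−6²−3²)/(2·6·3) = 0.0000; θ_2 = -90.0000° (elbow-down)
β = atan2(-6.0000,-3.0000) = -116.5651°; ψ = atan2(-3.0000,6.0000) = -26.5651°
θ_1 = β − ψ = -90.0000°
θ_3 = φ − θ_1 − θ_2 = 0.0000° (wrapped to (-180°,180°])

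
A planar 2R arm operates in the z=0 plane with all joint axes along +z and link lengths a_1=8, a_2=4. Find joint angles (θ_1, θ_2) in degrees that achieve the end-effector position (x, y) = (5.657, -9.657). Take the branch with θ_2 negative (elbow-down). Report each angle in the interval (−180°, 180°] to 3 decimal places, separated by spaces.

-45.001 -44.994

cos θ_2 = (125.2593−8²−4²)/(2·8·4) = 0.7072; θ_2 = -44.9943° (elbow-down)
β = atan2(-9.6570,5.6570) = -59.6385°; ψ = atan2(-2.8281,10.8287) = -14.6371°
θ_1 = β − ψ = -45.0015°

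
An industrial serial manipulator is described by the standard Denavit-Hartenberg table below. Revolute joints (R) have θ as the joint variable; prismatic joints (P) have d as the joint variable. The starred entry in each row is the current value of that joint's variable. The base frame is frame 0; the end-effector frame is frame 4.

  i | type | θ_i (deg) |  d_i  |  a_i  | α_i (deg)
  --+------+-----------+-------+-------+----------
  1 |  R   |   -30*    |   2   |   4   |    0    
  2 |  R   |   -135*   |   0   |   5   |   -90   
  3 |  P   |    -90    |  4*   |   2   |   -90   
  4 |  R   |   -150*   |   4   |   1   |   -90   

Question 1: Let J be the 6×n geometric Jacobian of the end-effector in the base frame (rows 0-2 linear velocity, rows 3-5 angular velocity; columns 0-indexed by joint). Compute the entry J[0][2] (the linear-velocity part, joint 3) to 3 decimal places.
prismatic axis z_2 = (0.2588,-0.9659,0.0000)
J_v[:, 2] = z_2; J_ω[:, 2] = (0,0,0)
entry J[0][2] = 0.2588

0.259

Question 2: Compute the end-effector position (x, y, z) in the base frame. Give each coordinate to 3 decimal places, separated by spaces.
-4.065 -8.676 3.134

after link 1: o_1 = (3.4641, -2.0000, 2.0000)
after link 2: o_2 = (-1.3655, -3.2941, 2.0000)
after link 3: o_3 = (-0.3303, -7.1578, 4.0000)
after link 4: o_4 = (-4.0645, -8.6760, 3.1340)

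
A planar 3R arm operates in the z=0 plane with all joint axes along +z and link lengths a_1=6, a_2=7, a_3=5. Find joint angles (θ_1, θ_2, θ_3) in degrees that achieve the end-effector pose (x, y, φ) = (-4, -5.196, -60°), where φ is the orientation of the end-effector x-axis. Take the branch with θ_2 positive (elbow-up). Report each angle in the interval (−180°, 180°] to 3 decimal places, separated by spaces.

119.999 120.000 60.001

wrist centre = target − a_3·(cos φ, sin φ) = (-6.5000, -0.8659)
cos θ_2 = (42.9997−6²−7²)/(2·6·7) = -0.5000; θ_2 = 120.0002° (elbow-up)
β = atan2(-0.8659,-6.5000) = -172.4122°; ψ = atan2(6.0622,2.5000) = 67.5892°
θ_1 = β − ψ = -240.0015°
θ_3 = φ − θ_1 − θ_2 = 60.0012° (wrapped to (-180°,180°])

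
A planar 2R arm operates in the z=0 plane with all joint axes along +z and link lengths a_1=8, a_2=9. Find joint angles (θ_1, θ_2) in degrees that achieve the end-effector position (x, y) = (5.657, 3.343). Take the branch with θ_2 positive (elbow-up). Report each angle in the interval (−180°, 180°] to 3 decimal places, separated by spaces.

-45.001 135.000

cos θ_2 = (43.1773−8²−9²)/(2·8·9) = -0.7071; θ_2 = 134.9996° (elbow-up)
β = atan2(3.3430,5.6570) = 30.5809°; ψ = atan2(6.3640,1.6361) = 75.5824°
θ_1 = β − ψ = -45.0015°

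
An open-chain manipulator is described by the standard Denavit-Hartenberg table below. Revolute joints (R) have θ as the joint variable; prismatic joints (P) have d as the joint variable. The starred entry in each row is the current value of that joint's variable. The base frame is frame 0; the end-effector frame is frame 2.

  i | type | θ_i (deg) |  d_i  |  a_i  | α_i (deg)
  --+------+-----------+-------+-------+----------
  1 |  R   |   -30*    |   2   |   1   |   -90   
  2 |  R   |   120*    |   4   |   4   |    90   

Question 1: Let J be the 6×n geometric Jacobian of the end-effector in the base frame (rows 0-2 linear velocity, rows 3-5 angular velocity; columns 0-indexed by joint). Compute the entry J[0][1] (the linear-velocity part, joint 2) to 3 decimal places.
-3.000

axis z_1 = (0.5000,0.8660,0.0000); lever o_n−o_1 = (0.2679,4.4641,-3.4641)
cross product → J_v[:, 1] = (-3.0000,1.7321,2.0000)
J_ω[:, 1] = z_1
entry J[0][1] = -3.0000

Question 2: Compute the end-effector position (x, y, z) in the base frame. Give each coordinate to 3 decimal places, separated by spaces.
1.134 3.964 -1.464

after link 1: o_1 = (0.8660, -0.5000, 2.0000)
after link 2: o_2 = (1.1340, 3.9641, -1.4641)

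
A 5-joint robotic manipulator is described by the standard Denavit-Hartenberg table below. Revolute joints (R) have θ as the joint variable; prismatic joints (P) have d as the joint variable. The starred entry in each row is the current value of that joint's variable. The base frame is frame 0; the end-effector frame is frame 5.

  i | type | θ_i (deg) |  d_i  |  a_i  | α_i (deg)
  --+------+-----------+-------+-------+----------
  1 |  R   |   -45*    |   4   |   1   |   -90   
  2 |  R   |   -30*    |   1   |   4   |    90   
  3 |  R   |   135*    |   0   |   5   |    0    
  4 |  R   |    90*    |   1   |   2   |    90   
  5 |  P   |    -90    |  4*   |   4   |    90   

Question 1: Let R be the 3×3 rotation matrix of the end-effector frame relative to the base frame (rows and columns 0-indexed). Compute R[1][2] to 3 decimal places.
0.067

End-effector z-axis (col 2 of R) = (0.9330,0.0670,0.3536)
R[1][2] = 0.0670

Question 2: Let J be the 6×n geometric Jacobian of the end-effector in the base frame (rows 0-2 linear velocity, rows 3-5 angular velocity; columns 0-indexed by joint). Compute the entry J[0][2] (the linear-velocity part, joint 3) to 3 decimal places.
axis z_2 = (-0.3536,0.3536,0.8660); lever o_n−o_2 = (-0.2025,7.2025,-6.4872)
cross product → J_v[:, 2] = (-8.5311,-2.4689,-2.4749)
J_ω[:, 2] = z_2
entry J[0][2] = -8.5311

-8.531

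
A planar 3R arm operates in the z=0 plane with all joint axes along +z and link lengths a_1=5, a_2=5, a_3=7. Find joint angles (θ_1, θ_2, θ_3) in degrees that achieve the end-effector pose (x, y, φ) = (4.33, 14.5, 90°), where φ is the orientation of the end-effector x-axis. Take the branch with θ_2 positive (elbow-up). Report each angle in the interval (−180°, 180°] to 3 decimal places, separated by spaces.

30.000 60.001 -0.001

wrist centre = target − a_3·(cos φ, sin φ) = (4.3300, 7.5000)
cos θ_2 = (74.9989−5²−5²)/(2·5·5) = 0.5000; θ_2 = 60.0015° (elbow-up)
β = atan2(7.5000,4.3300) = 60.0007°; ψ = atan2(4.3302,7.4999) = 30.0007°
θ_1 = β − ψ = 30.0000°
θ_3 = φ − θ_1 − θ_2 = -0.0015° (wrapped to (-180°,180°])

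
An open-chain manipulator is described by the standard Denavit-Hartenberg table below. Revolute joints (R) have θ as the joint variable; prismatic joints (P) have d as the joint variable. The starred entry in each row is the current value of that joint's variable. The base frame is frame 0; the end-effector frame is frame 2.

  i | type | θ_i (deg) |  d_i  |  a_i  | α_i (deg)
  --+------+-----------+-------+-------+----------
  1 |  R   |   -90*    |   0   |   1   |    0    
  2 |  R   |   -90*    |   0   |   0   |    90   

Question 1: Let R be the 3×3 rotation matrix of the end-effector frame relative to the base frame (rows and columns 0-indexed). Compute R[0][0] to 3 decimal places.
End-effector x-axis (col 0 of R) = (-1.0000,-0.0000,0.0000)
R[0][0] = -1.0000

-1.000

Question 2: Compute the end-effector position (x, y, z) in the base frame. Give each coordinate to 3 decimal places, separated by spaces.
after link 1: o_1 = (0.0000, -1.0000, 0.0000)
after link 2: o_2 = (0.0000, -1.0000, 0.0000)

0.000 -1.000 0.000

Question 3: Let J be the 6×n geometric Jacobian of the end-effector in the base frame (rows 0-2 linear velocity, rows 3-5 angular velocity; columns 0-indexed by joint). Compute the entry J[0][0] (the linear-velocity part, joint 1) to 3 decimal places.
1.000

axis z_0 = ẑ; lever o_n−o_0 = (0.0000,-1.0000,0.0000)
cross product → J_v[:, 0] = (1.0000,0.0000,-0.0000)
J_ω[:, 0] = z_0
entry J[0][0] = 1.0000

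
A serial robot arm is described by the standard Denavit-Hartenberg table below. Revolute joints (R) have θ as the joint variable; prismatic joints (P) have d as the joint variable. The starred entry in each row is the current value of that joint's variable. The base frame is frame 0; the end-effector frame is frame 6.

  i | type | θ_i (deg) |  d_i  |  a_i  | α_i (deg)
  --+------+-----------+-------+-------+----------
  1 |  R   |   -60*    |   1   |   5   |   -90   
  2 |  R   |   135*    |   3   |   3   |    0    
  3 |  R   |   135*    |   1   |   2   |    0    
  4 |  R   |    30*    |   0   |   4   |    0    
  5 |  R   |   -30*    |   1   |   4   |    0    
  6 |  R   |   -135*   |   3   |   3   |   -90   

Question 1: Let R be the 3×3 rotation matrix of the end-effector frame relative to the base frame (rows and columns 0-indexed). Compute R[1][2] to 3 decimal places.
0.612

End-effector z-axis (col 2 of R) = (-0.3536,0.6124,0.7071)
R[1][2] = 0.6124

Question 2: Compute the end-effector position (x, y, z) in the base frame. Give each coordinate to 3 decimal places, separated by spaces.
after link 1: o_1 = (2.5000, -4.3301, 1.0000)
after link 2: o_2 = (4.0374, -0.9930, -1.1213)
after link 3: o_3 = (4.9034, -0.4930, 0.8787)
after link 4: o_4 = (5.9034, -2.2251, 4.3428)
after link 5: o_5 = (6.7695, -1.7251, 8.3428)
after link 6: o_6 = (8.3069, 1.6121, 6.2215)

8.307 1.612 6.221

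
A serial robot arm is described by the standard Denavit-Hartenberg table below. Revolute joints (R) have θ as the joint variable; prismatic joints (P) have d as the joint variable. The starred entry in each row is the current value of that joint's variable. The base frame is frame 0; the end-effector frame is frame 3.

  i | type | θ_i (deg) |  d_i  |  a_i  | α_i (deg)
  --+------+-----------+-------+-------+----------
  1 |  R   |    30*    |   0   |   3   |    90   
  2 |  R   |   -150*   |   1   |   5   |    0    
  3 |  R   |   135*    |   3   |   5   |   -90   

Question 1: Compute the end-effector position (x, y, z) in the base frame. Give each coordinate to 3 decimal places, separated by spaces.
after link 1: o_1 = (2.5981, 1.5000, 0.0000)
after link 2: o_2 = (-0.6519, -1.5311, -2.5000)
after link 3: o_3 = (5.0307, -1.7144, -3.7941)

5.031 -1.714 -3.794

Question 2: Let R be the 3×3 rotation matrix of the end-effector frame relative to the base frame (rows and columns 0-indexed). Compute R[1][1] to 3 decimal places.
End-effector y-axis (col 1 of R) = (-0.5000,0.8660,-0.0000)
R[1][1] = 0.8660

0.866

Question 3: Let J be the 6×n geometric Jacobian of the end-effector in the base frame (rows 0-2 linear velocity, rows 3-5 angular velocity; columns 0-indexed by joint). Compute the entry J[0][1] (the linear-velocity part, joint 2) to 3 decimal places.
3.286

axis z_1 = (0.5000,-0.8660,0.0000); lever o_n−o_1 = (2.4326,-3.2144,-3.7941)
cross product → J_v[:, 1] = (3.2858,1.8970,0.4995)
J_ω[:, 1] = z_1
entry J[0][1] = 3.2858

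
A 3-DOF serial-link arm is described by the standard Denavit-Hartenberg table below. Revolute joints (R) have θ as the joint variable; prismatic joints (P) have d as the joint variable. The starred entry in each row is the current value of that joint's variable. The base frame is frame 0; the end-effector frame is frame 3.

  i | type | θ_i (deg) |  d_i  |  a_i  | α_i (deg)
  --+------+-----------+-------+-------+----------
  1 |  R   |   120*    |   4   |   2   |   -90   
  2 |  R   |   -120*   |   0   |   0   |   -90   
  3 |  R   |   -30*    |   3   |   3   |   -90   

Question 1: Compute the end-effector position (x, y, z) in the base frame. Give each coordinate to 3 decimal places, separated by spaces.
-2.949 2.107 7.750

after link 1: o_1 = (-1.0000, 1.7321, 4.0000)
after link 2: o_2 = (-1.0000, 1.7321, 4.0000)
after link 3: o_3 = (-2.9486, 2.1071, 7.7500)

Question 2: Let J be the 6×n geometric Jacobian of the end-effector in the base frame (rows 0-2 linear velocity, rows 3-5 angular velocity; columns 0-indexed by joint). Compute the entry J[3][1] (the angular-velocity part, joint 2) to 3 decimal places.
-0.866

axis z_1 = (-0.8660,-0.5000,0.0000); lever o_n−o_1 = (-1.9486,0.3750,3.7500)
cross product → J_v[:, 1] = (-1.8750,3.2476,-1.2990)
J_ω[:, 1] = z_1
entry J[3][1] = -0.8660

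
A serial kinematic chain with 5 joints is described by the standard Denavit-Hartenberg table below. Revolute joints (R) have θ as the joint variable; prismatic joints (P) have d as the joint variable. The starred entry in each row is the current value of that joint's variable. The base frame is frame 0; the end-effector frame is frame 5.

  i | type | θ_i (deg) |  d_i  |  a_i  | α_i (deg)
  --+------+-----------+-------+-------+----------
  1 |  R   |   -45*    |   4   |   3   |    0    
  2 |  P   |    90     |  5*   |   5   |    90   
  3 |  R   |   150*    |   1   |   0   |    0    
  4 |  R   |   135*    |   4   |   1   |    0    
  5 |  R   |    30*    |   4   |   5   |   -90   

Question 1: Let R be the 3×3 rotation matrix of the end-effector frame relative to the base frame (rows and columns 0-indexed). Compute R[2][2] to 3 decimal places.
0.707

End-effector z-axis (col 2 of R) = (0.5000,0.5000,0.7071)
R[2][2] = 0.7071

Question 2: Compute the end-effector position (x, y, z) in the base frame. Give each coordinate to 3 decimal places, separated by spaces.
14.704 -2.267 4.499

after link 1: o_1 = (2.1213, -2.1213, 4.0000)
after link 2: o_2 = (5.6569, 1.4142, 9.0000)
after link 3: o_3 = (6.3640, 0.7071, 9.0000)
after link 4: o_4 = (9.3754, -1.9383, 8.0341)
after link 5: o_5 = (14.7038, -2.2667, 4.4985)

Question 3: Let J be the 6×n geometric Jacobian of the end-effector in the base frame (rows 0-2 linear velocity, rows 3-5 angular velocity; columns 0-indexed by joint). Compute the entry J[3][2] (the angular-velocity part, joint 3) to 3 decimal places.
axis z_2 = (0.7071,-0.7071,0.0000); lever o_n−o_2 = (9.0470,-3.6809,-4.5015)
cross product → J_v[:, 2] = (3.1830,3.1830,3.7944)
J_ω[:, 2] = z_2
entry J[3][2] = 0.7071

0.707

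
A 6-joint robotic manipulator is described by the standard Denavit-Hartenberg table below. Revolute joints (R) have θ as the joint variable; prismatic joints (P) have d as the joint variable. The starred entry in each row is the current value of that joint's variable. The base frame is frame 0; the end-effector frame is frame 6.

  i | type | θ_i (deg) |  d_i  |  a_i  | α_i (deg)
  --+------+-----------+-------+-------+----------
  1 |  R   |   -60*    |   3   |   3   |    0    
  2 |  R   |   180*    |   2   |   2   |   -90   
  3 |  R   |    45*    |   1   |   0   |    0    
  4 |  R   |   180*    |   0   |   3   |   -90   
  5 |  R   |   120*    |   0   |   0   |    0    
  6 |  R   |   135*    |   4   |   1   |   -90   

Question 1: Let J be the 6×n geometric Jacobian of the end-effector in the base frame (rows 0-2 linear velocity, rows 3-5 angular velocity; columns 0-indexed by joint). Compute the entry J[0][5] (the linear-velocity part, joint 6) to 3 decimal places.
0.117

axis z_5 = (-0.3536,0.6124,0.7071); lever o_n−o_5 = (-2.3422,2.1250,2.6454)
cross product → J_v[:, 5] = (0.1174,-0.7209,0.6830)
J_ω[:, 5] = z_5
entry J[0][5] = 0.1174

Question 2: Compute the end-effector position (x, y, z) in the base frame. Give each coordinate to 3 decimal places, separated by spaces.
after link 1: o_1 = (1.5000, -2.5981, 3.0000)
after link 2: o_2 = (0.5000, -0.8660, 5.0000)
after link 3: o_3 = (-0.3660, -1.3660, 5.0000)
after link 4: o_4 = (0.6946, -3.2031, 7.1213)
after link 5: o_5 = (0.6946, -3.2031, 7.1213)
after link 6: o_6 = (-1.6476, -1.0781, 9.7667)

-1.648 -1.078 9.767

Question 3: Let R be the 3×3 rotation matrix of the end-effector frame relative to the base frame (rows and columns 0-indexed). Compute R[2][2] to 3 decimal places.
End-effector z-axis (col 2 of R) = (0.1174,-0.7209,0.6830)
R[2][2] = 0.6830

0.683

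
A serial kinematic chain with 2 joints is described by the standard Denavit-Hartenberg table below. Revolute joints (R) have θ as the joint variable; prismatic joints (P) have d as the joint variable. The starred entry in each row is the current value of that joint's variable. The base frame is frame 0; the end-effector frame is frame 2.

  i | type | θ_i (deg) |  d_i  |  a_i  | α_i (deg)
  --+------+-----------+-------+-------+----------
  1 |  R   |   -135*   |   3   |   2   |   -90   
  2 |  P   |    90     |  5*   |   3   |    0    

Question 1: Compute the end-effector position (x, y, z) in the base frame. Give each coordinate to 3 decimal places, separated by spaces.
2.121 -4.950 0.000

after link 1: o_1 = (-1.4142, -1.4142, 3.0000)
after link 2: o_2 = (2.1213, -4.9497, 0.0000)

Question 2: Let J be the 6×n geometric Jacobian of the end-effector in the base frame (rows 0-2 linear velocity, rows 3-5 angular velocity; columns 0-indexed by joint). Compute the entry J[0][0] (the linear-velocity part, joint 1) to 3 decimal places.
axis z_0 = ẑ; lever o_n−o_0 = (2.1213,-4.9497,0.0000)
cross product → J_v[:, 0] = (4.9497,2.1213,-0.0000)
J_ω[:, 0] = z_0
entry J[0][0] = 4.9497

4.950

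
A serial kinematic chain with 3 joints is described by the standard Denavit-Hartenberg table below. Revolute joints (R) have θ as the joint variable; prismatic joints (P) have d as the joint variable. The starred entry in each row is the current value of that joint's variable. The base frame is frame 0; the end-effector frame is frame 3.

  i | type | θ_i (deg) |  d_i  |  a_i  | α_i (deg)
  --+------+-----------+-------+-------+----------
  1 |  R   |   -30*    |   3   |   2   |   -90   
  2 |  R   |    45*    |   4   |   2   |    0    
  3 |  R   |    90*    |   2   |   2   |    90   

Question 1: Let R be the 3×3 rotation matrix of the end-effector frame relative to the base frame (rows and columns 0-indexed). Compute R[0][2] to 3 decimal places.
0.612

End-effector z-axis (col 2 of R) = (0.6124,-0.3536,-0.7071)
R[0][2] = 0.6124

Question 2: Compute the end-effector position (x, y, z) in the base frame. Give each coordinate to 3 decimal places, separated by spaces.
after link 1: o_1 = (1.7321, -1.0000, 3.0000)
after link 2: o_2 = (4.9568, 1.7570, 1.5858)
after link 3: o_3 = (4.7321, 4.1962, 0.1716)

4.732 4.196 0.172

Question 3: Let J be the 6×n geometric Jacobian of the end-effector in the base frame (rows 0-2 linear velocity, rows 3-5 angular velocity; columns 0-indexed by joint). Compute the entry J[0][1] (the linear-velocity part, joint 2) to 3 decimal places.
axis z_1 = (0.5000,0.8660,0.0000); lever o_n−o_1 = (3.0000,5.1962,-2.8284)
cross product → J_v[:, 1] = (-2.4495,1.4142,0.0000)
J_ω[:, 1] = z_1
entry J[0][1] = -2.4495

-2.449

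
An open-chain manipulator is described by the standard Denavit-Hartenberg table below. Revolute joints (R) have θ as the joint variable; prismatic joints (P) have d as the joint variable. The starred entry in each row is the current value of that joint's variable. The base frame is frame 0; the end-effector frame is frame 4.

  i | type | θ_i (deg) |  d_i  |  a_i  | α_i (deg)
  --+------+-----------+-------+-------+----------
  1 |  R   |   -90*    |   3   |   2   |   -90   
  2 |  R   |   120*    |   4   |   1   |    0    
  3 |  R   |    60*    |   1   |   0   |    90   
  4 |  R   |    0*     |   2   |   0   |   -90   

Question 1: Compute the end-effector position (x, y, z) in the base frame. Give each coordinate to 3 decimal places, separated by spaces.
5.000 -1.500 0.134

after link 1: o_1 = (0.0000, -2.0000, 3.0000)
after link 2: o_2 = (4.0000, -1.5000, 2.1340)
after link 3: o_3 = (5.0000, -1.5000, 2.1340)
after link 4: o_4 = (5.0000, -1.5000, 0.1340)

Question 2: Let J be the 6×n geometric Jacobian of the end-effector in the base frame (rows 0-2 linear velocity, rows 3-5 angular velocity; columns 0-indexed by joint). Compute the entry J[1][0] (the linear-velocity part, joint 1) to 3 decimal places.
5.000

axis z_0 = ẑ; lever o_n−o_0 = (5.0000,-1.5000,0.1340)
cross product → J_v[:, 0] = (1.5000,5.0000,-0.0000)
J_ω[:, 0] = z_0
entry J[1][0] = 5.0000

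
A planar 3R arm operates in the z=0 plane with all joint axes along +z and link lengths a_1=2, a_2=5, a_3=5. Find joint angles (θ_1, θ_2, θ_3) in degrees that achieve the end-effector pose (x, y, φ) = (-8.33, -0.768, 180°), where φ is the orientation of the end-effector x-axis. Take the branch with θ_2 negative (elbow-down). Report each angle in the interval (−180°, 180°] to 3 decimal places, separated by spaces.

wrist centre = target − a_3·(cos φ, sin φ) = (-3.3300, -0.7680)
cos θ_2 = (11.6787−2²−5²)/(2·2·5) = -0.8661; θ_2 = -150.0044° (elbow-down)
β = atan2(-0.7680,-3.3300) = -167.0129°; ψ = atan2(-2.4997,-2.3303) = -132.9919°
θ_1 = β − ψ = -34.0210°
θ_3 = φ − θ_1 − θ_2 = 4.0254° (wrapped to (-180°,180°])

-34.021 -150.004 4.025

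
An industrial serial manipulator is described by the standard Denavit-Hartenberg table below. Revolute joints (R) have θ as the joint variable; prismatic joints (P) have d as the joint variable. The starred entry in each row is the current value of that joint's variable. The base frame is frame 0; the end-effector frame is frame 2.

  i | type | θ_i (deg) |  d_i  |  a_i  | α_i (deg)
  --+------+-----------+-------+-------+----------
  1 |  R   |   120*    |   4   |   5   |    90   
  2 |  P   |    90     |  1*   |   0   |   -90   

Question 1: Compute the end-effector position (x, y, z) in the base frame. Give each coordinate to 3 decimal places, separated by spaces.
after link 1: o_1 = (-2.5000, 4.3301, 4.0000)
after link 2: o_2 = (-1.6340, 4.8301, 4.0000)

-1.634 4.830 4.000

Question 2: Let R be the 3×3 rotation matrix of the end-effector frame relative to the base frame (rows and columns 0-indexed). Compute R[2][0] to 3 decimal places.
1.000

End-effector x-axis (col 0 of R) = (-0.0000,0.0000,1.0000)
R[2][0] = 1.0000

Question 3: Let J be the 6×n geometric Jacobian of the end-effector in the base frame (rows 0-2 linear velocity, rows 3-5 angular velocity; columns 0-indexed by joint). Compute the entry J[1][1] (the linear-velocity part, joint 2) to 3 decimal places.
prismatic axis z_1 = (0.8660,0.5000,0.0000)
J_v[:, 1] = z_1; J_ω[:, 1] = (0,0,0)
entry J[1][1] = 0.5000

0.500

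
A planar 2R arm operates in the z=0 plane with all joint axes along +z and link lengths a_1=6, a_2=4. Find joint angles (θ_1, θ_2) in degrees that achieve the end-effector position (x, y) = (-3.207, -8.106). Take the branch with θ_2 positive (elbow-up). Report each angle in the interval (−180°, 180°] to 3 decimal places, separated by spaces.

-135.003 60.011

cos θ_2 = (75.9921−6²−4²)/(2·6·4) = 0.4998; θ_2 = 60.0109° (elbow-up)
β = atan2(-8.1060,-3.2070) = -111.5854°; ψ = atan2(3.4645,7.9993) = 23.4172°
θ_1 = β − ψ = -135.0026°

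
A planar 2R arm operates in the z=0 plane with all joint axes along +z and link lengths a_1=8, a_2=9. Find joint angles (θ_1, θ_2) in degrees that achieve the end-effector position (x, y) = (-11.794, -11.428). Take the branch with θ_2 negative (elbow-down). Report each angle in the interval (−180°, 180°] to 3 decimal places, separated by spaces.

-119.996 -30.008

cos θ_2 = (269.6976−8²−9²)/(2·8·9) = 0.8660; θ_2 = -30.0080° (elbow-down)
β = atan2(-11.4280,-11.7940) = -135.9030°; ψ = atan2(-4.5011,15.7936) = -15.9073°
θ_1 = β − ψ = -119.9957°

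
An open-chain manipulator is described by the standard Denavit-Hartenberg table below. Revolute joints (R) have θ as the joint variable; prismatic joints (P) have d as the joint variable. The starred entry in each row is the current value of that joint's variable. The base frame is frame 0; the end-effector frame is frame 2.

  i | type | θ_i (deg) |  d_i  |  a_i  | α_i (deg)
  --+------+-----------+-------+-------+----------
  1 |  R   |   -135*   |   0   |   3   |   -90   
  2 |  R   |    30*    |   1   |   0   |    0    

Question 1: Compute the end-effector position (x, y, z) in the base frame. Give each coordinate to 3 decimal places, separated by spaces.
-1.414 -2.828 0.000

after link 1: o_1 = (-2.1213, -2.1213, 0.0000)
after link 2: o_2 = (-1.4142, -2.8284, 0.0000)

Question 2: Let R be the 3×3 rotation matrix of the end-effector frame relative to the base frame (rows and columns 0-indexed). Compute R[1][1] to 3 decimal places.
0.354

End-effector y-axis (col 1 of R) = (0.3536,0.3536,-0.8660)
R[1][1] = 0.3536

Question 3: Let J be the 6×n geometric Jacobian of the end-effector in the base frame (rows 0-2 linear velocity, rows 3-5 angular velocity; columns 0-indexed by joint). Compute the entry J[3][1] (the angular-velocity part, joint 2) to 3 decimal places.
0.707

axis z_1 = (0.7071,-0.7071,0.0000); lever o_n−o_1 = (0.7071,-0.7071,0.0000)
cross product → J_v[:, 1] = (0.0000,-0.0000,-0.0000)
J_ω[:, 1] = z_1
entry J[3][1] = 0.7071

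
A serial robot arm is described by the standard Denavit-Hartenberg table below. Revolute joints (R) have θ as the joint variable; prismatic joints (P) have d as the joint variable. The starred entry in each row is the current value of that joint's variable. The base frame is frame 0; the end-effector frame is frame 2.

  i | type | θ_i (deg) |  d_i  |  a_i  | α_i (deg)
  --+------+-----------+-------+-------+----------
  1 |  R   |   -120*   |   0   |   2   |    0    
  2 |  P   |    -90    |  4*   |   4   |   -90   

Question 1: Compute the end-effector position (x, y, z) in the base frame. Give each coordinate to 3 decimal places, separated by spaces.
-4.464 0.268 4.000

after link 1: o_1 = (-1.0000, -1.7321, 0.0000)
after link 2: o_2 = (-4.4641, 0.2679, 4.0000)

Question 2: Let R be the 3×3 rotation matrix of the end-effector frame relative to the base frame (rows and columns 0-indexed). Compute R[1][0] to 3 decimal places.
0.500

End-effector x-axis (col 0 of R) = (-0.8660,0.5000,0.0000)
R[1][0] = 0.5000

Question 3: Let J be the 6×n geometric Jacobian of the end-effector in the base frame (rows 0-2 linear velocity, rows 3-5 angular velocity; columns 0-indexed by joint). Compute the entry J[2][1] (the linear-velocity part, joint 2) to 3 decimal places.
prismatic axis z_1 = (0.0000,0.0000,1.0000)
J_v[:, 1] = z_1; J_ω[:, 1] = (0,0,0)
entry J[2][1] = 1.0000

1.000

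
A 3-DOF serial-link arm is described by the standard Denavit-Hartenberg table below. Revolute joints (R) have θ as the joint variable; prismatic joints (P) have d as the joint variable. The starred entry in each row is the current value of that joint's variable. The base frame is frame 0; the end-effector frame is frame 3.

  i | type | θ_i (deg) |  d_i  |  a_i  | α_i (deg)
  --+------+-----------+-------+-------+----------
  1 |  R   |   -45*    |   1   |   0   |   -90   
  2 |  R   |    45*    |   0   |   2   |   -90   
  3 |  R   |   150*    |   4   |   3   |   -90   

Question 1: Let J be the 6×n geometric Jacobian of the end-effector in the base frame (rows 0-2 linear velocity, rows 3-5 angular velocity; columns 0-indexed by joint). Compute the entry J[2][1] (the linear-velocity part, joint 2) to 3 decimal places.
3.251

axis z_1 = (0.7071,0.7071,0.0000); lever o_n−o_1 = (-3.3597,1.2384,-2.4055)
cross product → J_v[:, 1] = (-1.7010,1.7010,3.2513)
J_ω[:, 1] = z_1
entry J[2][1] = 3.2513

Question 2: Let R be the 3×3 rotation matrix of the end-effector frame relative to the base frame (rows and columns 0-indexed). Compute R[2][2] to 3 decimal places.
End-effector z-axis (col 2 of R) = (0.3624,0.8624,0.3536)
R[2][2] = 0.3536

0.354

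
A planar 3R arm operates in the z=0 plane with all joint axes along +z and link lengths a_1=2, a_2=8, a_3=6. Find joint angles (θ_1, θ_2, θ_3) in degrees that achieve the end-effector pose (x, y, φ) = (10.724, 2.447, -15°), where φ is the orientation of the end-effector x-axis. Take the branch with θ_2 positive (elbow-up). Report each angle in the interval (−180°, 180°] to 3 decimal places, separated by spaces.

-101.865 149.994 -63.129

wrist centre = target − a_3·(cos φ, sin φ) = (4.9284, 3.9999)
cos θ_2 = (40.2889−2²−8²)/(2·2·8) = -0.8660; θ_2 = 149.9939° (elbow-up)
β = atan2(3.9999,4.9284) = 39.0627°; ψ = atan2(4.0007,-4.9278) = 140.9278°
θ_1 = β − ψ = -101.8651°
θ_3 = φ − θ_1 − θ_2 = -63.1289° (wrapped to (-180°,180°])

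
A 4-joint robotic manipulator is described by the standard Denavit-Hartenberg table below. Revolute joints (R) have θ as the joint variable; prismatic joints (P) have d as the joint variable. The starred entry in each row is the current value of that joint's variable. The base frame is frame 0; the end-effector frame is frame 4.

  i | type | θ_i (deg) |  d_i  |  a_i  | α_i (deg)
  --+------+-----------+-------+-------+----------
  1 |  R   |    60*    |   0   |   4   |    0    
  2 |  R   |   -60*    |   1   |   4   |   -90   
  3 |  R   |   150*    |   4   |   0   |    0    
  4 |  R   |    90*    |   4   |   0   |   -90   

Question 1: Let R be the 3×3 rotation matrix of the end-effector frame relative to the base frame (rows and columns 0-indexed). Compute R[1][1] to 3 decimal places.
End-effector y-axis (col 1 of R) = (0.0000,-1.0000,-0.0000)
R[1][1] = -1.0000

-1.000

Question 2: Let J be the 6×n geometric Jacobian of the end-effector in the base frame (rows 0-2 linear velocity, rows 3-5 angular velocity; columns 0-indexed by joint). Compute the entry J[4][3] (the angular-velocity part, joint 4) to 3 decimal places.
1.000

axis z_3 = (0.0000,1.0000,0.0000); lever o_n−o_3 = (0.0000,4.0000,0.0000)
cross product → J_v[:, 3] = (-0.0000,0.0000,0.0000)
J_ω[:, 3] = z_3
entry J[4][3] = 1.0000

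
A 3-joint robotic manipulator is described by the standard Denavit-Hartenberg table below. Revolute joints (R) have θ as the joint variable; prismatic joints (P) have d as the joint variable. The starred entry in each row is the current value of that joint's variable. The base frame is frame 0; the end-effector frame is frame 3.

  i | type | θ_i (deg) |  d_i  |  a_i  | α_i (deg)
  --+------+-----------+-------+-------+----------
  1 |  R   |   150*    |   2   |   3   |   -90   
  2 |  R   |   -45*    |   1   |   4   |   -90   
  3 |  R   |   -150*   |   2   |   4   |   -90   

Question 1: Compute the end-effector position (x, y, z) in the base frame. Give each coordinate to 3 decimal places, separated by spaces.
-5.651 -0.202 0.965

after link 1: o_1 = (-2.5981, 1.5000, 2.0000)
after link 2: o_2 = (-5.5476, 2.0482, 4.8284)
after link 3: o_3 = (-5.6510, -0.2015, 0.9647)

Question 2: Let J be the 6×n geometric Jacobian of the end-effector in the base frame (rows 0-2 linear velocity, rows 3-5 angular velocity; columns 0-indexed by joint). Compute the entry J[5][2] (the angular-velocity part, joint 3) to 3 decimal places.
-0.707

axis z_2 = (-0.6124,0.3536,-0.7071); lever o_n−o_2 = (-0.1034,-2.2497,-3.8637)
cross product → J_v[:, 2] = (-2.9568,-2.2929,1.4142)
J_ω[:, 2] = z_2
entry J[5][2] = -0.7071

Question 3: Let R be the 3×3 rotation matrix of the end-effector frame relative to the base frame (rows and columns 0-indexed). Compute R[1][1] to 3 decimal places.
-0.354

End-effector y-axis (col 1 of R) = (0.6124,-0.3536,0.7071)
R[1][1] = -0.3536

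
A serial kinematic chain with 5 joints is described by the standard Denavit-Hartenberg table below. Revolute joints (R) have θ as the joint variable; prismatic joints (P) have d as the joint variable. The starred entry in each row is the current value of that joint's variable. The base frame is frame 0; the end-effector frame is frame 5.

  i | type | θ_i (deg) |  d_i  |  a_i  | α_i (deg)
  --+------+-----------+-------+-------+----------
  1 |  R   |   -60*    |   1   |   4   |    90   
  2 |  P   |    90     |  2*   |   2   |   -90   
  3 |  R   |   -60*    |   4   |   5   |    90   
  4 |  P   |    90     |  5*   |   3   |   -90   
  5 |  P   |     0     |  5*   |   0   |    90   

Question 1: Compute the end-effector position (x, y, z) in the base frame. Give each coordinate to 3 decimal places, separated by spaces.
after link 1: o_1 = (2.0000, -3.4641, 1.0000)
after link 2: o_2 = (0.2679, -4.4641, 3.0000)
after link 3: o_3 = (-5.4821, -3.1651, 5.5000)
after link 4: o_4 = (-9.1471, -1.8170, 1.1699)
after link 5: o_5 = (-5.3971, 0.3481, -1.3301)

-5.397 0.348 -1.330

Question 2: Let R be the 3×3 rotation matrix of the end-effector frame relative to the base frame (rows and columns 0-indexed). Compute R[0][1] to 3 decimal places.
0.750

End-effector y-axis (col 1 of R) = (0.7500,0.4330,-0.5000)
R[0][1] = 0.7500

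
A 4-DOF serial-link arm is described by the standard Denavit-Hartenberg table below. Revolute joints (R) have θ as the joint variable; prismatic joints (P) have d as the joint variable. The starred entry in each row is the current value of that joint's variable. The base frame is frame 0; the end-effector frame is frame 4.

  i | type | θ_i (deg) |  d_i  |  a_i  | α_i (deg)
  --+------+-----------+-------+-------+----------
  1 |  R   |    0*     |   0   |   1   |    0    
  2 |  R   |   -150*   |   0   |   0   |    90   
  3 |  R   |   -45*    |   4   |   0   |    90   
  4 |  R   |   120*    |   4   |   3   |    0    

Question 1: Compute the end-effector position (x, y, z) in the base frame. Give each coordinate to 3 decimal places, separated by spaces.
after link 1: o_1 = (1.0000, 0.0000, 0.0000)
after link 2: o_2 = (1.0000, 0.0000, 0.0000)
after link 3: o_3 = (-1.0000, 3.4641, 0.0000)
after link 4: o_4 = (1.0690, 7.6586, -1.7678)

1.069 7.659 -1.768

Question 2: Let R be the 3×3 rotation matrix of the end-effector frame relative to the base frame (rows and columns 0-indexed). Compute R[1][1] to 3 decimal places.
End-effector y-axis (col 1 of R) = (0.7803,-0.1268,0.6124)
R[1][1] = -0.1268

-0.127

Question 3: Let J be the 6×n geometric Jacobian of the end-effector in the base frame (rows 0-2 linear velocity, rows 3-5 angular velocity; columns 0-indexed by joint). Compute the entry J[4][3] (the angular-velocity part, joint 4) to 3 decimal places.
axis z_3 = (0.6124,0.3536,-0.7071); lever o_n−o_3 = (2.0690,4.1945,-1.7678)
cross product → J_v[:, 3] = (2.3410,-0.3805,1.8371)
J_ω[:, 3] = z_3
entry J[4][3] = 0.3536

0.354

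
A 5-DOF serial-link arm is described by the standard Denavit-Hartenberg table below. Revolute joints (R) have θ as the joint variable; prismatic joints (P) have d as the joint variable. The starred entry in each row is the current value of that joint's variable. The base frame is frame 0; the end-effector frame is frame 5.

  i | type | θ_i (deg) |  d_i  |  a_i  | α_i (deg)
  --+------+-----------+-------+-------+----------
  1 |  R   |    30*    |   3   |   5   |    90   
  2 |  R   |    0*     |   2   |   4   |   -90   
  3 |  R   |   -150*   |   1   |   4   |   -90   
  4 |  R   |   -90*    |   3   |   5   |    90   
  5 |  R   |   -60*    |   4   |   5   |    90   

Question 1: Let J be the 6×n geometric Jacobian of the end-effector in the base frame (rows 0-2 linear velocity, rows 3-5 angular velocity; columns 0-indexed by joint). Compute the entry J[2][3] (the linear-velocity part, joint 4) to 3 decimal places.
axis z_3 = (0.8660,-0.5000,0.0000); lever o_n−o_3 = (0.8481,4.1292,7.5000)
cross product → J_v[:, 3] = (-3.7500,-6.4952,4.0000)
J_ω[:, 3] = z_3
entry J[2][3] = 4.0000

4.000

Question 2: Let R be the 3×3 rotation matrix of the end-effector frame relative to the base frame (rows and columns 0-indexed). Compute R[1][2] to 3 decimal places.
0.250

End-effector z-axis (col 2 of R) = (-0.4330,0.2500,-0.8660)
R[1][2] = 0.2500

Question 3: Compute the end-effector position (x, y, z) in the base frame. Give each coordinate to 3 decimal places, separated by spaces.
7.642 3.433 11.500

after link 1: o_1 = (4.3301, 2.5000, 3.0000)
after link 2: o_2 = (8.7942, 2.7679, 3.0000)
after link 3: o_3 = (6.7942, -0.6962, 4.0000)
after link 4: o_4 = (9.3923, -2.1962, 9.0000)
after link 5: o_5 = (7.6423, 3.4330, 11.5000)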